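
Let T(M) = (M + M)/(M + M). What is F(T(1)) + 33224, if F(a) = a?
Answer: 33225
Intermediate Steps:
T(M) = 1 (T(M) = (2*M)/((2*M)) = (2*M)*(1/(2*M)) = 1)
F(T(1)) + 33224 = 1 + 33224 = 33225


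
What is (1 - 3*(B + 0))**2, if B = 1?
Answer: 4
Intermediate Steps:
(1 - 3*(B + 0))**2 = (1 - 3*(1 + 0))**2 = (1 - 3*1)**2 = (1 - 3)**2 = (-2)**2 = 4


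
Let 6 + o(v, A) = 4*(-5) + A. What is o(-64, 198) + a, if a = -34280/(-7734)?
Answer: 682264/3867 ≈ 176.43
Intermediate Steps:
o(v, A) = -26 + A (o(v, A) = -6 + (4*(-5) + A) = -6 + (-20 + A) = -26 + A)
a = 17140/3867 (a = -34280*(-1/7734) = 17140/3867 ≈ 4.4324)
o(-64, 198) + a = (-26 + 198) + 17140/3867 = 172 + 17140/3867 = 682264/3867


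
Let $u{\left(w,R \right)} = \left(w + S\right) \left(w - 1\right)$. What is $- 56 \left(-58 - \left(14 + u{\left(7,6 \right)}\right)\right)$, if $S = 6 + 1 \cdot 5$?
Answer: $10080$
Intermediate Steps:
$S = 11$ ($S = 6 + 5 = 11$)
$u{\left(w,R \right)} = \left(-1 + w\right) \left(11 + w\right)$ ($u{\left(w,R \right)} = \left(w + 11\right) \left(w - 1\right) = \left(11 + w\right) \left(-1 + w\right) = \left(-1 + w\right) \left(11 + w\right)$)
$- 56 \left(-58 - \left(14 + u{\left(7,6 \right)}\right)\right) = - 56 \left(-58 - \left(52 + 70\right)\right) = - 56 \left(-58 - 122\right) = \left(-56\right) \left(-180\right) = 10080$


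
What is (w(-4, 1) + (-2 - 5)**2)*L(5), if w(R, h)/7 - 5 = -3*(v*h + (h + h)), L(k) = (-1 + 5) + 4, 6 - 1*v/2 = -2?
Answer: -2352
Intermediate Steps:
v = 16 (v = 12 - 2*(-2) = 12 + 4 = 16)
L(k) = 8 (L(k) = 4 + 4 = 8)
w(R, h) = 35 - 378*h (w(R, h) = 35 + 7*(-3*(16*h + (h + h))) = 35 + 7*(-3*(16*h + 2*h)) = 35 + 7*(-54*h) = 35 - 378*h)
(w(-4, 1) + (-2 - 5)**2)*L(5) = ((35 - 378*1) + (-2 - 5)**2)*8 = ((35 - 378) + (-7)**2)*8 = (-343 + 49)*8 = -294*8 = -2352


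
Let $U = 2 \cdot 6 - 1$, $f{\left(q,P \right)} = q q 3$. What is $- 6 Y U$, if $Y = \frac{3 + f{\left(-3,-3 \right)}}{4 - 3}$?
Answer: $-1980$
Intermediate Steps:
$f{\left(q,P \right)} = 3 q^{2}$ ($f{\left(q,P \right)} = q 3 q = 3 q^{2}$)
$Y = 30$ ($Y = \frac{3 + 3 \left(-3\right)^{2}}{4 - 3} = \frac{3 + 3 \cdot 9}{1} = \left(3 + 27\right) 1 = 30 \cdot 1 = 30$)
$U = 11$ ($U = 12 - 1 = 11$)
$- 6 Y U = \left(-6\right) 30 \cdot 11 = \left(-180\right) 11 = -1980$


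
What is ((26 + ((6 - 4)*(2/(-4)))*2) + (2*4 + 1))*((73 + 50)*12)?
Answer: 48708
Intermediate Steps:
((26 + ((6 - 4)*(2/(-4)))*2) + (2*4 + 1))*((73 + 50)*12) = ((26 + (2*(2*(-¼)))*2) + (8 + 1))*(123*12) = ((26 + (2*(-½))*2) + 9)*1476 = ((26 - 1*2) + 9)*1476 = ((26 - 2) + 9)*1476 = (24 + 9)*1476 = 33*1476 = 48708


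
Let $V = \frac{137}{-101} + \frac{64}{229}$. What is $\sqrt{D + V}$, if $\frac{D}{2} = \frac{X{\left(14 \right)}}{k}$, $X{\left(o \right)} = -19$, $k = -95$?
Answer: $\frac{11 i \sqrt{74822315}}{115645} \approx 0.82278 i$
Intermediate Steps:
$V = - \frac{24909}{23129}$ ($V = 137 \left(- \frac{1}{101}\right) + 64 \cdot \frac{1}{229} = - \frac{137}{101} + \frac{64}{229} = - \frac{24909}{23129} \approx -1.077$)
$D = \frac{2}{5}$ ($D = 2 \left(- \frac{19}{-95}\right) = 2 \left(\left(-19\right) \left(- \frac{1}{95}\right)\right) = 2 \cdot \frac{1}{5} = \frac{2}{5} \approx 0.4$)
$\sqrt{D + V} = \sqrt{\frac{2}{5} - \frac{24909}{23129}} = \sqrt{- \frac{78287}{115645}} = \frac{11 i \sqrt{74822315}}{115645}$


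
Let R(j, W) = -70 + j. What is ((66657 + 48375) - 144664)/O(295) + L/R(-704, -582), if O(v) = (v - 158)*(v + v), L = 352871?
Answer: -14272749049/31281210 ≈ -456.27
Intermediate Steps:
O(v) = 2*v*(-158 + v) (O(v) = (-158 + v)*(2*v) = 2*v*(-158 + v))
((66657 + 48375) - 144664)/O(295) + L/R(-704, -582) = ((66657 + 48375) - 144664)/((2*295*(-158 + 295))) + 352871/(-70 - 704) = (115032 - 144664)/((2*295*137)) + 352871/(-774) = -29632/80830 + 352871*(-1/774) = -29632*1/80830 - 352871/774 = -14816/40415 - 352871/774 = -14272749049/31281210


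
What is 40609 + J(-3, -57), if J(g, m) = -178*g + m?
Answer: 41086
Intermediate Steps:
J(g, m) = m - 178*g
40609 + J(-3, -57) = 40609 + (-57 - 178*(-3)) = 40609 + (-57 + 534) = 40609 + 477 = 41086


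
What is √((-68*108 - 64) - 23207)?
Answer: I*√30615 ≈ 174.97*I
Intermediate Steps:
√((-68*108 - 64) - 23207) = √((-7344 - 64) - 23207) = √(-7408 - 23207) = √(-30615) = I*√30615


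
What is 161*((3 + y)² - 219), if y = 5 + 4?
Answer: -12075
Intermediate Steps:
y = 9
161*((3 + y)² - 219) = 161*((3 + 9)² - 219) = 161*(12² - 219) = 161*(144 - 219) = 161*(-75) = -12075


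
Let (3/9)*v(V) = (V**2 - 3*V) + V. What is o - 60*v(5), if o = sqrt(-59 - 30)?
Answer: -2700 + I*sqrt(89) ≈ -2700.0 + 9.434*I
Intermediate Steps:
v(V) = -6*V + 3*V**2 (v(V) = 3*((V**2 - 3*V) + V) = 3*(V**2 - 2*V) = -6*V + 3*V**2)
o = I*sqrt(89) (o = sqrt(-89) = I*sqrt(89) ≈ 9.434*I)
o - 60*v(5) = I*sqrt(89) - 180*5*(-2 + 5) = I*sqrt(89) - 180*5*3 = I*sqrt(89) - 60*45 = I*sqrt(89) - 2700 = -2700 + I*sqrt(89)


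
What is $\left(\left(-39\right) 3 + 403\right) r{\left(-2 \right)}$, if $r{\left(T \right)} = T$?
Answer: $-572$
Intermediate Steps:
$\left(\left(-39\right) 3 + 403\right) r{\left(-2 \right)} = \left(\left(-39\right) 3 + 403\right) \left(-2\right) = \left(-117 + 403\right) \left(-2\right) = 286 \left(-2\right) = -572$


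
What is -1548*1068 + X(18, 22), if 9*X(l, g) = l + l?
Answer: -1653260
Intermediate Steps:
X(l, g) = 2*l/9 (X(l, g) = (l + l)/9 = (2*l)/9 = 2*l/9)
-1548*1068 + X(18, 22) = -1548*1068 + (2/9)*18 = -1653264 + 4 = -1653260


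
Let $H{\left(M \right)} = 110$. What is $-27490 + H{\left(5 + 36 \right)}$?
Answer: $-27380$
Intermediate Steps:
$-27490 + H{\left(5 + 36 \right)} = -27490 + 110 = -27380$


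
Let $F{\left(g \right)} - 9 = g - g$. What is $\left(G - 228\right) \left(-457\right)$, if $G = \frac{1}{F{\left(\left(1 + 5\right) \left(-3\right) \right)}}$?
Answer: $\frac{937307}{9} \approx 1.0415 \cdot 10^{5}$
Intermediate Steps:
$F{\left(g \right)} = 9$ ($F{\left(g \right)} = 9 + \left(g - g\right) = 9 + 0 = 9$)
$G = \frac{1}{9} \approx 0.11111$
$\left(G - 228\right) \left(-457\right) = \left(\frac{1}{9} - 228\right) \left(-457\right) = \left(- \frac{2051}{9}\right) \left(-457\right) = \frac{937307}{9}$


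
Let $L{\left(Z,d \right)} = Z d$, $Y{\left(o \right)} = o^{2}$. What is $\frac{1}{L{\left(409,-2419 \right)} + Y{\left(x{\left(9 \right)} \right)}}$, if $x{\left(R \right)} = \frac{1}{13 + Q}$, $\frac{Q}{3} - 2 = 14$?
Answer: $- \frac{3721}{3681449490} \approx -1.0107 \cdot 10^{-6}$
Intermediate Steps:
$Q = 48$ ($Q = 6 + 3 \cdot 14 = 6 + 42 = 48$)
$x{\left(R \right)} = \frac{1}{61}$ ($x{\left(R \right)} = \frac{1}{13 + 48} = \frac{1}{61}$)
$\frac{1}{L{\left(409,-2419 \right)} + Y{\left(x{\left(9 \right)} \right)}} = \frac{1}{409 \left(-2419\right) + \left(\frac{1}{61}\right)^{2}} = \frac{1}{-989371 + \frac{1}{3721}} = \frac{1}{- \frac{3681449490}{3721}} = - \frac{3721}{3681449490}$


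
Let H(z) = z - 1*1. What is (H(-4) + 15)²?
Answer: 100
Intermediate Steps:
H(z) = -1 + z (H(z) = z - 1 = -1 + z)
(H(-4) + 15)² = ((-1 - 4) + 15)² = (-5 + 15)² = 10² = 100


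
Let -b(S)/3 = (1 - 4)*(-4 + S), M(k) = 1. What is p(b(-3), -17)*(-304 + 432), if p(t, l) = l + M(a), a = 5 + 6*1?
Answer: -2048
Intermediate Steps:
a = 11 (a = 5 + 6 = 11)
b(S) = -36 + 9*S (b(S) = -3*(1 - 4)*(-4 + S) = -(-9)*(-4 + S) = -3*(12 - 3*S) = -36 + 9*S)
p(t, l) = 1 + l (p(t, l) = l + 1 = 1 + l)
p(b(-3), -17)*(-304 + 432) = (1 - 17)*(-304 + 432) = -16*128 = -2048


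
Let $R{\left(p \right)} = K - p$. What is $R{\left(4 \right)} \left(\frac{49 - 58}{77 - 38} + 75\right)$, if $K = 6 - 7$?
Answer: $- \frac{4860}{13} \approx -373.85$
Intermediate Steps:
$K = -1$ ($K = 6 - 7 = -1$)
$R{\left(p \right)} = -1 - p$
$R{\left(4 \right)} \left(\frac{49 - 58}{77 - 38} + 75\right) = \left(-1 - 4\right) \left(\frac{49 - 58}{77 - 38} + 75\right) = \left(-1 - 4\right) \left(- \frac{9}{77 - 38} + 75\right) = - 5 \left(- \frac{9}{39} + 75\right) = - 5 \left(\left(-9\right) \frac{1}{39} + 75\right) = - 5 \left(- \frac{3}{13} + 75\right) = \left(-5\right) \frac{972}{13} = - \frac{4860}{13}$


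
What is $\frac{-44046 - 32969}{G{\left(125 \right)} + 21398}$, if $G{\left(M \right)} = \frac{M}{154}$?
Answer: $- \frac{11860310}{3295417} \approx -3.599$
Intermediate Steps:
$G{\left(M \right)} = \frac{M}{154}$ ($G{\left(M \right)} = M \frac{1}{154} = \frac{M}{154}$)
$\frac{-44046 - 32969}{G{\left(125 \right)} + 21398} = \frac{-44046 - 32969}{\frac{1}{154} \cdot 125 + 21398} = - \frac{77015}{\frac{125}{154} + 21398} = - \frac{77015}{\frac{3295417}{154}} = \left(-77015\right) \frac{154}{3295417} = - \frac{11860310}{3295417}$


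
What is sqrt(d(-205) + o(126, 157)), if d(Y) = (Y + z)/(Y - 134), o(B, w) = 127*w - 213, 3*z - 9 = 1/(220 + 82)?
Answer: sqrt(206759479275170)/102378 ≈ 140.45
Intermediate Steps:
z = 2719/906 (z = 3 + 1/(3*(220 + 82)) = 3 + (1/3)/302 = 3 + (1/3)*(1/302) = 3 + 1/906 = 2719/906 ≈ 3.0011)
o(B, w) = -213 + 127*w
d(Y) = (2719/906 + Y)/(-134 + Y) (d(Y) = (Y + 2719/906)/(Y - 134) = (2719/906 + Y)/(-134 + Y))
sqrt(d(-205) + o(126, 157)) = sqrt((2719/906 - 205)/(-134 - 205) + (-213 + 127*157)) = sqrt(-183011/906/(-339) + (-213 + 19939)) = sqrt(-1/339*(-183011/906) + 19726) = sqrt(183011/307134 + 19726) = sqrt(6058708295/307134) = sqrt(206759479275170)/102378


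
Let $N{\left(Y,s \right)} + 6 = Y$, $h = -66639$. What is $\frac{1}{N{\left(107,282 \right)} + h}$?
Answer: $- \frac{1}{66538} \approx -1.5029 \cdot 10^{-5}$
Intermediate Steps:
$N{\left(Y,s \right)} = -6 + Y$
$\frac{1}{N{\left(107,282 \right)} + h} = \frac{1}{\left(-6 + 107\right) - 66639} = \frac{1}{101 - 66639} = \frac{1}{-66538} = - \frac{1}{66538}$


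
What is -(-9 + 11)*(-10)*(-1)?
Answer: -20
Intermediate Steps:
-(-9 + 11)*(-10)*(-1) = -2*(-10)*(-1) = -(-20)*(-1) = -1*20 = -20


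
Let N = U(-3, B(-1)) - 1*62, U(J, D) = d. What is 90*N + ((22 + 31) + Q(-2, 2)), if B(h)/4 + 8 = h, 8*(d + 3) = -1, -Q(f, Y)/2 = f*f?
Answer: -23265/4 ≈ -5816.3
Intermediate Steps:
Q(f, Y) = -2*f² (Q(f, Y) = -2*f*f = -2*f²)
d = -25/8 (d = -3 + (⅛)*(-1) = -3 - ⅛ = -25/8 ≈ -3.1250)
B(h) = -32 + 4*h
U(J, D) = -25/8
N = -521/8 (N = -25/8 - 1*62 = -25/8 - 62 = -521/8 ≈ -65.125)
90*N + ((22 + 31) + Q(-2, 2)) = 90*(-521/8) + ((22 + 31) - 2*(-2)²) = -23445/4 + (53 - 2*4) = -23445/4 + (53 - 8) = -23445/4 + 45 = -23265/4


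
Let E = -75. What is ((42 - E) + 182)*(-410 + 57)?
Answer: -105547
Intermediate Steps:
((42 - E) + 182)*(-410 + 57) = ((42 - 1*(-75)) + 182)*(-410 + 57) = ((42 + 75) + 182)*(-353) = (117 + 182)*(-353) = 299*(-353) = -105547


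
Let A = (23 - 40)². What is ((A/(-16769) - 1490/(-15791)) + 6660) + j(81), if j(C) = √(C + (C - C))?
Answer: 1765966813862/264799279 ≈ 6669.1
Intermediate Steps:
A = 289 (A = (-17)² = 289)
j(C) = √C (j(C) = √(C + 0) = √C)
((A/(-16769) - 1490/(-15791)) + 6660) + j(81) = ((289/(-16769) - 1490/(-15791)) + 6660) + √81 = ((289*(-1/16769) - 1490*(-1/15791)) + 6660) + 9 = ((-289/16769 + 1490/15791) + 6660) + 9 = (20422211/264799279 + 6660) + 9 = 1763583620351/264799279 + 9 = 1765966813862/264799279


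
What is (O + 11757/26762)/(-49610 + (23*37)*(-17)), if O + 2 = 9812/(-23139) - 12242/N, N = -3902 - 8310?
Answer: 928521406441/60570635679752679 ≈ 1.5330e-5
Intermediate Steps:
N = -12212
O = -200851721/141286734 (O = -2 + (9812/(-23139) - 12242/(-12212)) = -2 + (9812*(-1/23139) - 12242*(-1/12212)) = -2 + (-9812/23139 + 6121/6106) = -2 + 81721747/141286734 = -200851721/141286734 ≈ -1.4216)
(O + 11757/26762)/(-49610 + (23*37)*(-17)) = (-200851721/141286734 + 11757/26762)/(-49610 + (23*37)*(-17)) = (-200851721/141286734 + 11757*(1/26762))/(-49610 + 851*(-17)) = (-200851721/141286734 + 11757/26762)/(-49610 - 14467) = -928521406441/945278893827/(-64077) = -928521406441/945278893827*(-1/64077) = 928521406441/60570635679752679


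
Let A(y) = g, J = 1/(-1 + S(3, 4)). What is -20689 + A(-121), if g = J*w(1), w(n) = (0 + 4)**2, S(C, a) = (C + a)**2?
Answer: -62066/3 ≈ -20689.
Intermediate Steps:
w(n) = 16 (w(n) = 4**2 = 16)
J = 1/48 (J = 1/(-1 + (3 + 4)**2) = 1/(-1 + 7**2) = 1/(-1 + 49) = 1/48 ≈ 0.020833)
g = 1/3 (g = (1/48)*16 = 1/3 ≈ 0.33333)
A(y) = 1/3
-20689 + A(-121) = -20689 + 1/3 = -62066/3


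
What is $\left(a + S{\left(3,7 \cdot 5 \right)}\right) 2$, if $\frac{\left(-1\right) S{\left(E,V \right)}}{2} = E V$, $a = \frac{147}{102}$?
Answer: $- \frac{7091}{17} \approx -417.12$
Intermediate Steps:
$a = \frac{49}{34}$ ($a = 147 \cdot \frac{1}{102} = \frac{49}{34} \approx 1.4412$)
$S{\left(E,V \right)} = - 2 E V$
$\left(a + S{\left(3,7 \cdot 5 \right)}\right) 2 = \left(\frac{49}{34} - 6 \cdot 7 \cdot 5\right) 2 = \left(\frac{49}{34} - 6 \cdot 35\right) 2 = \left(\frac{49}{34} - 210\right) 2 = \left(- \frac{7091}{34}\right) 2 = - \frac{7091}{17}$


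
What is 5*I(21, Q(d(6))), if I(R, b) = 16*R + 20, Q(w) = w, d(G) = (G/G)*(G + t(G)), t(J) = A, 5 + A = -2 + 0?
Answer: 1780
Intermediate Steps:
A = -7 (A = -5 + (-2 + 0) = -5 - 2 = -7)
t(J) = -7
d(G) = -7 + G (d(G) = (G/G)*(G - 7) = 1*(-7 + G) = -7 + G)
I(R, b) = 20 + 16*R
5*I(21, Q(d(6))) = 5*(20 + 16*21) = 5*(20 + 336) = 5*356 = 1780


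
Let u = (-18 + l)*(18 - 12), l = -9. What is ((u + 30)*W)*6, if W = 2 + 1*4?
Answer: -4752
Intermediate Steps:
W = 6 (W = 2 + 4 = 6)
u = -162 (u = (-18 - 9)*(18 - 12) = -27*6 = -162)
((u + 30)*W)*6 = ((-162 + 30)*6)*6 = -132*6*6 = -792*6 = -4752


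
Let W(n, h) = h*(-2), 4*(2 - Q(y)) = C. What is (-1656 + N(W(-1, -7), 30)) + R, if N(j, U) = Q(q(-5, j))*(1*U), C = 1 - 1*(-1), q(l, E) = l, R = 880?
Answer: -731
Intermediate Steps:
C = 2 (C = 1 + 1 = 2)
Q(y) = 3/2 (Q(y) = 2 - ¼*2 = 2 - ½ = 3/2)
W(n, h) = -2*h
N(j, U) = 3*U/2 (N(j, U) = 3*(1*U)/2 = 3*U/2)
(-1656 + N(W(-1, -7), 30)) + R = (-1656 + (3/2)*30) + 880 = (-1656 + 45) + 880 = -1611 + 880 = -731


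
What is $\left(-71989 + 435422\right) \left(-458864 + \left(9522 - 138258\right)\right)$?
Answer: $-213553230800$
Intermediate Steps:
$\left(-71989 + 435422\right) \left(-458864 + \left(9522 - 138258\right)\right) = 363433 \left(-458864 - 128736\right) = 363433 \left(-587600\right) = -213553230800$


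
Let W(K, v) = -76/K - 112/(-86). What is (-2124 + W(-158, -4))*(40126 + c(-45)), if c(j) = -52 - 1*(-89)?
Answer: -289541894710/3397 ≈ -8.5235e+7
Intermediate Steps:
W(K, v) = 56/43 - 76/K (W(K, v) = -76/K - 112*(-1/86) = -76/K + 56/43 = 56/43 - 76/K)
c(j) = 37 (c(j) = -52 + 89 = 37)
(-2124 + W(-158, -4))*(40126 + c(-45)) = (-2124 + (56/43 - 76/(-158)))*(40126 + 37) = (-2124 + (56/43 - 76*(-1/158)))*40163 = (-2124 + (56/43 + 38/79))*40163 = (-2124 + 6058/3397)*40163 = -7209170/3397*40163 = -289541894710/3397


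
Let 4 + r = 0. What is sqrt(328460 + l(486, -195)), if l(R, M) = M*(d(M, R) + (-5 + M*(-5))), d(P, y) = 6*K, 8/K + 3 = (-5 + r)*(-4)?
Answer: 7*sqrt(343310)/11 ≈ 372.86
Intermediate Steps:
r = -4 (r = -4 + 0 = -4)
K = 8/33 (K = 8/(-3 + (-5 - 4)*(-4)) = 8/(-3 - 9*(-4)) = 8/(-3 + 36) = 8/33 ≈ 0.24242)
d(P, y) = 16/11 (d(P, y) = 6*(8/33) = 16/11)
l(R, M) = M*(-39/11 - 5*M) (l(R, M) = M*(16/11 + (-5 + M*(-5))) = M*(16/11 + (-5 - 5*M)) = M*(-39/11 - 5*M))
sqrt(328460 + l(486, -195)) = sqrt(328460 - 1/11*(-195)*(39 + 55*(-195))) = sqrt(328460 - 1/11*(-195)*(39 - 10725)) = sqrt(328460 - 1/11*(-195)*(-10686)) = sqrt(328460 - 2083770/11) = sqrt(1529290/11) = 7*sqrt(343310)/11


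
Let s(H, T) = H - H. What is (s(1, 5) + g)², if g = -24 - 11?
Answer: 1225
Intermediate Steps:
s(H, T) = 0
g = -35
(s(1, 5) + g)² = (0 - 35)² = (-35)² = 1225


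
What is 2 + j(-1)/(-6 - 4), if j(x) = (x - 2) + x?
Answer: 12/5 ≈ 2.4000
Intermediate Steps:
j(x) = -2 + 2*x (j(x) = (-2 + x) + x = -2 + 2*x)
2 + j(-1)/(-6 - 4) = 2 + (-2 + 2*(-1))/(-6 - 4) = 2 + (-2 - 2)/(-10) = 2 - 4*(-⅒) = 2 + ⅖ = 12/5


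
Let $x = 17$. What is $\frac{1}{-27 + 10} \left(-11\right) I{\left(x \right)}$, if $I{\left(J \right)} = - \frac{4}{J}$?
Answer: $- \frac{44}{289} \approx -0.15225$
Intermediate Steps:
$\frac{1}{-27 + 10} \left(-11\right) I{\left(x \right)} = \frac{1}{-27 + 10} \left(-11\right) \left(- \frac{4}{17}\right) = \frac{1}{-17} \left(-11\right) \left(\left(-4\right) \frac{1}{17}\right) = \left(- \frac{1}{17}\right) \left(-11\right) \left(- \frac{4}{17}\right) = \frac{11}{17} \left(- \frac{4}{17}\right) = - \frac{44}{289}$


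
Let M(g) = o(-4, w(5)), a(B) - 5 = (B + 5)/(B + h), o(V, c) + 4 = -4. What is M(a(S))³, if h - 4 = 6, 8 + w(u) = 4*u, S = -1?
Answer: -512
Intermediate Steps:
w(u) = -8 + 4*u
h = 10 (h = 4 + 6 = 10)
o(V, c) = -8 (o(V, c) = -4 - 4 = -8)
a(B) = 5 + (5 + B)/(10 + B) (a(B) = 5 + (B + 5)/(B + 10) = 5 + (5 + B)/(10 + B))
M(g) = -8
M(a(S))³ = (-8)³ = -512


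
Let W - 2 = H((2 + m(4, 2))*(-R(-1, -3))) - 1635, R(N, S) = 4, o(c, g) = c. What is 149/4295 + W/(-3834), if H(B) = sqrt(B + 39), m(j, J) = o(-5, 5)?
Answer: 106831/231930 - sqrt(51)/3834 ≈ 0.45875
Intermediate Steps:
m(j, J) = -5
H(B) = sqrt(39 + B)
W = -1633 + sqrt(51) (W = 2 + (sqrt(39 + (2 - 5)*(-1*4)) - 1635) = 2 + (sqrt(39 - 3*(-4)) - 1635) = 2 + (sqrt(39 + 12) - 1635) = 2 + (sqrt(51) - 1635) = 2 + (-1635 + sqrt(51)) = -1633 + sqrt(51) ≈ -1625.9)
149/4295 + W/(-3834) = 149/4295 + (-1633 + sqrt(51))/(-3834) = 149*(1/4295) + (-1633 + sqrt(51))*(-1/3834) = 149/4295 + (23/54 - sqrt(51)/3834) = 106831/231930 - sqrt(51)/3834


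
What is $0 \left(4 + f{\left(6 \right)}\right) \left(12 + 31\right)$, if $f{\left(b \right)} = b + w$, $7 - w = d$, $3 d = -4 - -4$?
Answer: $0$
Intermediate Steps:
$d = 0$ ($d = \frac{-4 - -4}{3} = \frac{-4 + 4}{3} = \frac{1}{3} \cdot 0 = 0$)
$w = 7$ ($w = 7 - 0 = 7 + 0 = 7$)
$f{\left(b \right)} = 7 + b$ ($f{\left(b \right)} = b + 7 = 7 + b$)
$0 \left(4 + f{\left(6 \right)}\right) \left(12 + 31\right) = 0 \left(4 + \left(7 + 6\right)\right) \left(12 + 31\right) = 0 \left(4 + 13\right) 43 = 0 \cdot 17 \cdot 43 = 0 \cdot 43 = 0$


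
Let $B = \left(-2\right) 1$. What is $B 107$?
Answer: $-214$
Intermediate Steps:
$B = -2$
$B 107 = \left(-2\right) 107 = -214$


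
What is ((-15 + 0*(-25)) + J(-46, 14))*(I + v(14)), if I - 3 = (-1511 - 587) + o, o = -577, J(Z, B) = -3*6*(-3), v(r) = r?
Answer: -103662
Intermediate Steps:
J(Z, B) = 54 (J(Z, B) = -18*(-3) = 54)
I = -2672 (I = 3 + ((-1511 - 587) - 577) = 3 + (-2098 - 577) = 3 - 2675 = -2672)
((-15 + 0*(-25)) + J(-46, 14))*(I + v(14)) = ((-15 + 0*(-25)) + 54)*(-2672 + 14) = ((-15 + 0) + 54)*(-2658) = (-15 + 54)*(-2658) = 39*(-2658) = -103662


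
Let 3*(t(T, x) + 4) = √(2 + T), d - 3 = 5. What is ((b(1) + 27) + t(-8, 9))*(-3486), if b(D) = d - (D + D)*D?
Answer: -101094 - 1162*I*√6 ≈ -1.0109e+5 - 2846.3*I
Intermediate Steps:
d = 8 (d = 3 + 5 = 8)
b(D) = 8 - 2*D² (b(D) = 8 - (D + D)*D = 8 - 2*D*D = 8 - 2*D²)
t(T, x) = -4 + √(2 + T)/3
((b(1) + 27) + t(-8, 9))*(-3486) = (((8 - 2*1²) + 27) + (-4 + √(2 - 8)/3))*(-3486) = (((8 - 2*1) + 27) + (-4 + √(-6)/3))*(-3486) = (((8 - 2) + 27) + (-4 + (I*√6)/3))*(-3486) = ((6 + 27) + (-4 + I*√6/3))*(-3486) = (33 + (-4 + I*√6/3))*(-3486) = (29 + I*√6/3)*(-3486) = -101094 - 1162*I*√6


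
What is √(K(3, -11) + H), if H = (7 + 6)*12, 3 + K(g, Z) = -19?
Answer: √134 ≈ 11.576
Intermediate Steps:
K(g, Z) = -22 (K(g, Z) = -3 - 19 = -22)
H = 156 (H = 13*12 = 156)
√(K(3, -11) + H) = √(-22 + 156) = √134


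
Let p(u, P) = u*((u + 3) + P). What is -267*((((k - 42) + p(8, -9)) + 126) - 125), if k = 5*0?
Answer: 6675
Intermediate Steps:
p(u, P) = u*(3 + P + u) (p(u, P) = u*((3 + u) + P) = u*(3 + P + u))
k = 0
-267*((((k - 42) + p(8, -9)) + 126) - 125) = -267*((((0 - 42) + 8*(3 - 9 + 8)) + 126) - 125) = -267*(((-42 + 8*2) + 126) - 125) = -267*(((-42 + 16) + 126) - 125) = -267*((-26 + 126) - 125) = -267*(100 - 125) = -267*(-25) = 6675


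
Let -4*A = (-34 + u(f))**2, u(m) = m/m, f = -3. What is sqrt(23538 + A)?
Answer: sqrt(93063)/2 ≈ 152.53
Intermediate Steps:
u(m) = 1
A = -1089/4 (A = -(-34 + 1)**2/4 = -1/4*(-33)**2 = -1/4*1089 = -1089/4 ≈ -272.25)
sqrt(23538 + A) = sqrt(23538 - 1089/4) = sqrt(93063/4) = sqrt(93063)/2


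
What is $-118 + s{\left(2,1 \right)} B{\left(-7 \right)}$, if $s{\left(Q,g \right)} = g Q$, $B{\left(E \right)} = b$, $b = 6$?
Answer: $-106$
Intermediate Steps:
$B{\left(E \right)} = 6$
$s{\left(Q,g \right)} = Q g$
$-118 + s{\left(2,1 \right)} B{\left(-7 \right)} = -118 + 2 \cdot 1 \cdot 6 = -118 + 2 \cdot 6 = -118 + 12 = -106$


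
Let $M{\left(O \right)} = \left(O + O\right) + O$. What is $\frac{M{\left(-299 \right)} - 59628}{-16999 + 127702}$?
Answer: $- \frac{20175}{36901} \approx -0.54673$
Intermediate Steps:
$M{\left(O \right)} = 3 O$ ($M{\left(O \right)} = 2 O + O = 3 O$)
$\frac{M{\left(-299 \right)} - 59628}{-16999 + 127702} = \frac{3 \left(-299\right) - 59628}{-16999 + 127702} = \frac{-897 - 59628}{110703} = \left(-60525\right) \frac{1}{110703} = - \frac{20175}{36901}$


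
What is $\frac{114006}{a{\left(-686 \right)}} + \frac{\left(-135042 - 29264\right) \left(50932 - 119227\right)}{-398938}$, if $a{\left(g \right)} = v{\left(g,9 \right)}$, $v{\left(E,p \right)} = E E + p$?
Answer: $- \frac{2640372089463861}{93871108745} \approx -28128.0$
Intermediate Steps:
$v{\left(E,p \right)} = p + E^{2}$ ($v{\left(E,p \right)} = E^{2} + p = p + E^{2}$)
$a{\left(g \right)} = 9 + g^{2}$
$\frac{114006}{a{\left(-686 \right)}} + \frac{\left(-135042 - 29264\right) \left(50932 - 119227\right)}{-398938} = \frac{114006}{9 + \left(-686\right)^{2}} + \frac{\left(-135042 - 29264\right) \left(50932 - 119227\right)}{-398938} = \frac{114006}{9 + 470596} + \left(-164306\right) \left(-68295\right) \left(- \frac{1}{398938}\right) = \frac{114006}{470605} + 11221278270 \left(- \frac{1}{398938}\right) = 114006 \cdot \frac{1}{470605} - \frac{5610639135}{199469} = \frac{114006}{470605} - \frac{5610639135}{199469} = - \frac{2640372089463861}{93871108745}$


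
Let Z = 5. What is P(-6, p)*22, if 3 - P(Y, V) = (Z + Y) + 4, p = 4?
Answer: 0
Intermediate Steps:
P(Y, V) = -6 - Y (P(Y, V) = 3 - ((5 + Y) + 4) = 3 - (9 + Y) = 3 + (-9 - Y) = -6 - Y)
P(-6, p)*22 = (-6 - 1*(-6))*22 = (-6 + 6)*22 = 0*22 = 0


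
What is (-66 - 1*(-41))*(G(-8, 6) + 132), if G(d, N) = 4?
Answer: -3400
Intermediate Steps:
(-66 - 1*(-41))*(G(-8, 6) + 132) = (-66 - 1*(-41))*(4 + 132) = (-66 + 41)*136 = -25*136 = -3400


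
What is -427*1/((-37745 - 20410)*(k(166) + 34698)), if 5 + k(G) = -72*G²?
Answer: -61/16194829935 ≈ -3.7666e-9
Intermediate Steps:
k(G) = -5 - 72*G²
-427*1/((-37745 - 20410)*(k(166) + 34698)) = -427*1/((-37745 - 20410)*((-5 - 72*166²) + 34698)) = -427*(-1/(58155*((-5 - 72*27556) + 34698))) = -427*(-1/(58155*((-5 - 1984032) + 34698))) = -427*(-1/(58155*(-1984037 + 34698))) = -427/((-58155*(-1949339))) = -427/113363809545 = -427*1/113363809545 = -61/16194829935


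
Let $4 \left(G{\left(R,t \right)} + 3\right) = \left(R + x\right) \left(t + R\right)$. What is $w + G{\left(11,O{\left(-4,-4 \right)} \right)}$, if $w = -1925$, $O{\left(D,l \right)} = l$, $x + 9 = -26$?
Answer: $-1970$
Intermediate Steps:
$x = -35$ ($x = -9 - 26 = -35$)
$G{\left(R,t \right)} = -3 + \frac{\left(-35 + R\right) \left(R + t\right)}{4}$ ($G{\left(R,t \right)} = -3 + \frac{\left(R - 35\right) \left(t + R\right)}{4} = -3 + \frac{\left(-35 + R\right) \left(R + t\right)}{4}$)
$w + G{\left(11,O{\left(-4,-4 \right)} \right)} = -1925 - \left(\frac{257}{4} + 11 - \frac{121}{4}\right) = -1925 - 45 = -1970$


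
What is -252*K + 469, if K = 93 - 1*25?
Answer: -16667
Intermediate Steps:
K = 68 (K = 93 - 25 = 68)
-252*K + 469 = -252*68 + 469 = -17136 + 469 = -16667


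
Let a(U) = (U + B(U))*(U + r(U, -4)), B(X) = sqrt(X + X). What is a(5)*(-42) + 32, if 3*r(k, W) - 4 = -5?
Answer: -948 - 196*sqrt(10) ≈ -1567.8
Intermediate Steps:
B(X) = sqrt(2)*sqrt(X) (B(X) = sqrt(2*X) = sqrt(2)*sqrt(X))
r(k, W) = -1/3 (r(k, W) = 4/3 + (1/3)*(-5) = 4/3 - 5/3 = -1/3)
a(U) = (-1/3 + U)*(U + sqrt(2)*sqrt(U)) (a(U) = (U + sqrt(2)*sqrt(U))*(U - 1/3) = (U + sqrt(2)*sqrt(U))*(-1/3 + U) = (-1/3 + U)*(U + sqrt(2)*sqrt(U)))
a(5)*(-42) + 32 = (5**2 - 1/3*5 + sqrt(2)*5**(3/2) - sqrt(2)*sqrt(5)/3)*(-42) + 32 = (25 - 5/3 + sqrt(2)*(5*sqrt(5)) - sqrt(10)/3)*(-42) + 32 = (25 - 5/3 + 5*sqrt(10) - sqrt(10)/3)*(-42) + 32 = (70/3 + 14*sqrt(10)/3)*(-42) + 32 = (-980 - 196*sqrt(10)) + 32 = -948 - 196*sqrt(10)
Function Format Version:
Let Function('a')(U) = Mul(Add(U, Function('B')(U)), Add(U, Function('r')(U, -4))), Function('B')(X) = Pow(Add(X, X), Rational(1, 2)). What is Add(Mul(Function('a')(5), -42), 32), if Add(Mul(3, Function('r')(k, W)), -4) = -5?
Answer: Add(-948, Mul(-196, Pow(10, Rational(1, 2)))) ≈ -1567.8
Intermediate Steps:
Function('B')(X) = Mul(Pow(2, Rational(1, 2)), Pow(X, Rational(1, 2))) (Function('B')(X) = Pow(Mul(2, X), Rational(1, 2)) = Mul(Pow(2, Rational(1, 2)), Pow(X, Rational(1, 2))))
Function('r')(k, W) = Rational(-1, 3) (Function('r')(k, W) = Add(Rational(4, 3), Mul(Rational(1, 3), -5)) = Add(Rational(4, 3), Rational(-5, 3)) = Rational(-1, 3))
Function('a')(U) = Mul(Add(Rational(-1, 3), U), Add(U, Mul(Pow(2, Rational(1, 2)), Pow(U, Rational(1, 2))))) (Function('a')(U) = Mul(Add(U, Mul(Pow(2, Rational(1, 2)), Pow(U, Rational(1, 2)))), Add(U, Rational(-1, 3))) = Mul(Add(U, Mul(Pow(2, Rational(1, 2)), Pow(U, Rational(1, 2)))), Add(Rational(-1, 3), U)) = Mul(Add(Rational(-1, 3), U), Add(U, Mul(Pow(2, Rational(1, 2)), Pow(U, Rational(1, 2))))))
Add(Mul(Function('a')(5), -42), 32) = Add(Mul(Add(Pow(5, 2), Mul(Rational(-1, 3), 5), Mul(Pow(2, Rational(1, 2)), Pow(5, Rational(3, 2))), Mul(Rational(-1, 3), Pow(2, Rational(1, 2)), Pow(5, Rational(1, 2)))), -42), 32) = Add(Mul(Add(25, Rational(-5, 3), Mul(Pow(2, Rational(1, 2)), Mul(5, Pow(5, Rational(1, 2)))), Mul(Rational(-1, 3), Pow(10, Rational(1, 2)))), -42), 32) = Add(Mul(Add(25, Rational(-5, 3), Mul(5, Pow(10, Rational(1, 2))), Mul(Rational(-1, 3), Pow(10, Rational(1, 2)))), -42), 32) = Add(Mul(Add(Rational(70, 3), Mul(Rational(14, 3), Pow(10, Rational(1, 2)))), -42), 32) = Add(Add(-980, Mul(-196, Pow(10, Rational(1, 2)))), 32) = Add(-948, Mul(-196, Pow(10, Rational(1, 2))))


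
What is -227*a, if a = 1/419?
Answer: -227/419 ≈ -0.54177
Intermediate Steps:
a = 1/419 ≈ 0.0023866
-227*a = -227*1/419 = -227/419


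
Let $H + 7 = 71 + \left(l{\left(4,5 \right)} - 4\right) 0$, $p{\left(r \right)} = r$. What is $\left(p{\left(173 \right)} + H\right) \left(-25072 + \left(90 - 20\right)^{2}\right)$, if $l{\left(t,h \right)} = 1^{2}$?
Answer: $-4780764$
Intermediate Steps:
$l{\left(t,h \right)} = 1$
$H = 64$ ($H = -7 + \left(71 + \left(1 - 4\right) 0\right) = -7 + \left(71 - 0\right) = -7 + \left(71 + 0\right) = -7 + 71 = 64$)
$\left(p{\left(173 \right)} + H\right) \left(-25072 + \left(90 - 20\right)^{2}\right) = \left(173 + 64\right) \left(-25072 + \left(90 - 20\right)^{2}\right) = 237 \left(-25072 + 70^{2}\right) = 237 \left(-25072 + 4900\right) = 237 \left(-20172\right) = -4780764$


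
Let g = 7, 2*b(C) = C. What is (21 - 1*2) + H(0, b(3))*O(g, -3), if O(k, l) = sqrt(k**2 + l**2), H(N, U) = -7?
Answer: 19 - 7*sqrt(58) ≈ -34.310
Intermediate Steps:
b(C) = C/2
(21 - 1*2) + H(0, b(3))*O(g, -3) = (21 - 1*2) - 7*sqrt(7**2 + (-3)**2) = (21 - 2) - 7*sqrt(49 + 9) = 19 - 7*sqrt(58)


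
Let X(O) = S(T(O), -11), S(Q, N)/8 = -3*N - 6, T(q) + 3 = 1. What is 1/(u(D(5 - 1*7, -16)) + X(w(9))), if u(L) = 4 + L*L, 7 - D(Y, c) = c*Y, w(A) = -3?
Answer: 1/845 ≈ 0.0011834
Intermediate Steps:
T(q) = -2 (T(q) = -3 + 1 = -2)
S(Q, N) = -48 - 24*N (S(Q, N) = 8*(-3*N - 6) = 8*(-6 - 3*N) = -48 - 24*N)
X(O) = 216 (X(O) = -48 - 24*(-11) = -48 + 264 = 216)
D(Y, c) = 7 - Y*c (D(Y, c) = 7 - c*Y = 7 - Y*c)
u(L) = 4 + L**2
1/(u(D(5 - 1*7, -16)) + X(w(9))) = 1/((4 + (7 - 1*(5 - 1*7)*(-16))**2) + 216) = 1/((4 + (7 - 1*(5 - 7)*(-16))**2) + 216) = 1/((4 + (7 - 1*(-2)*(-16))**2) + 216) = 1/((4 + (7 - 32)**2) + 216) = 1/((4 + (-25)**2) + 216) = 1/((4 + 625) + 216) = 1/(629 + 216) = 1/845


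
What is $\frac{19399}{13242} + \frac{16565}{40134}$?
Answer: $\frac{27719811}{14762623} \approx 1.8777$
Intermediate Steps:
$\frac{19399}{13242} + \frac{16565}{40134} = \frac{27719811}{14762623}$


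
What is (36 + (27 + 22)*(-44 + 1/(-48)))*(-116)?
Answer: 2952461/12 ≈ 2.4604e+5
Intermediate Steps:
(36 + (27 + 22)*(-44 + 1/(-48)))*(-116) = (36 + 49*(-44 - 1/48))*(-116) = (36 + 49*(-2113/48))*(-116) = (36 - 103537/48)*(-116) = -101809/48*(-116) = 2952461/12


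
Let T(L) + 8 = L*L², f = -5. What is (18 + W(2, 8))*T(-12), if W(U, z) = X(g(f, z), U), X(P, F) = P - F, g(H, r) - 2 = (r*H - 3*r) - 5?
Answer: 88536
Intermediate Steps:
g(H, r) = -3 - 3*r + H*r (g(H, r) = 2 + ((r*H - 3*r) - 5) = 2 + ((H*r - 3*r) - 5) = 2 + ((-3*r + H*r) - 5) = 2 + (-5 - 3*r + H*r) = -3 - 3*r + H*r)
W(U, z) = -3 - U - 8*z (W(U, z) = (-3 - 3*z - 5*z) - U = (-3 - 8*z) - U = -3 - U - 8*z)
T(L) = -8 + L³ (T(L) = -8 + L*L² = -8 + L³)
(18 + W(2, 8))*T(-12) = (18 + (-3 - 1*2 - 8*8))*(-8 + (-12)³) = (18 + (-3 - 2 - 64))*(-8 - 1728) = (18 - 69)*(-1736) = -51*(-1736) = 88536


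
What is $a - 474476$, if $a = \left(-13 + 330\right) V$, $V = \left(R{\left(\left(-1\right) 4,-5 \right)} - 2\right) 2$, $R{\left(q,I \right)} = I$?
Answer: $-478914$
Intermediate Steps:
$V = -14$ ($V = \left(-5 - 2\right) 2 = \left(-7\right) 2 = -14$)
$a = -4438$ ($a = \left(-13 + 330\right) \left(-14\right) = 317 \left(-14\right) = -4438$)
$a - 474476 = -4438 - 474476 = -478914$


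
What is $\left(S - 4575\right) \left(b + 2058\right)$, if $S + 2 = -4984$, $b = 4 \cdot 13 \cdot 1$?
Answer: $-20173710$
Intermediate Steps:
$b = 52$ ($b = 52 \cdot 1 = 52$)
$S = -4986$ ($S = -2 - 4984 = -4986$)
$\left(S - 4575\right) \left(b + 2058\right) = \left(-4986 - 4575\right) \left(52 + 2058\right) = \left(-9561\right) 2110 = -20173710$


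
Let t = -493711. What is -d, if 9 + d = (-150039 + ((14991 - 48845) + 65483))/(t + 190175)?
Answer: 1306707/151768 ≈ 8.6099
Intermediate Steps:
d = -1306707/151768 (d = -9 + (-150039 + ((14991 - 48845) + 65483))/(-493711 + 190175) = -9 + (-150039 + (-33854 + 65483))/(-303536) = -9 + (-150039 + 31629)*(-1/303536) = -9 - 118410*(-1/303536) = -9 + 59205/151768 = -1306707/151768 ≈ -8.6099)
-d = -1*(-1306707/151768) = 1306707/151768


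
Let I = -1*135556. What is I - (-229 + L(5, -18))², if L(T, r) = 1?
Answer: -187540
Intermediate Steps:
I = -135556
I - (-229 + L(5, -18))² = -135556 - (-229 + 1)² = -135556 - 1*(-228)² = -135556 - 1*51984 = -135556 - 51984 = -187540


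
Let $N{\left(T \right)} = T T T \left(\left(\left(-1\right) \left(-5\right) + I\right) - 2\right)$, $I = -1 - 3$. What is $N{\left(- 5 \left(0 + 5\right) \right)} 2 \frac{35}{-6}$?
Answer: $- \frac{546875}{3} \approx -1.8229 \cdot 10^{5}$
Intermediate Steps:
$I = -4$
$N{\left(T \right)} = - T^{3}$ ($N{\left(T \right)} = T T T \left(\left(\left(-1\right) \left(-5\right) - 4\right) - 2\right) = T^{2} T \left(\left(5 - 4\right) - 2\right) = T^{3} \left(1 - 2\right) = T^{3} \left(-1\right) = - T^{3}$)
$N{\left(- 5 \left(0 + 5\right) \right)} 2 \frac{35}{-6} = - \left(- 5 \left(0 + 5\right)\right)^{3} \cdot 2 \frac{35}{-6} = - \left(\left(-5\right) 5\right)^{3} \cdot 2 \cdot 35 \left(- \frac{1}{6}\right) = - \left(-25\right)^{3} \cdot 2 \left(- \frac{35}{6}\right) = \left(-1\right) \left(-15625\right) 2 \left(- \frac{35}{6}\right) = 15625 \cdot 2 \left(- \frac{35}{6}\right) = 31250 \left(- \frac{35}{6}\right) = - \frac{546875}{3}$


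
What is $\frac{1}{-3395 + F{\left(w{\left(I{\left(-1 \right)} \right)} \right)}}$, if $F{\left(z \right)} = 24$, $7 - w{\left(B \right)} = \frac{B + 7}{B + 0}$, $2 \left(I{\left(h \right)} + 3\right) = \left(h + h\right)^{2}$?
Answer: $- \frac{1}{3371} \approx -0.00029665$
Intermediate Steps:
$I{\left(h \right)} = -3 + 2 h^{2}$ ($I{\left(h \right)} = -3 + \frac{\left(h + h\right)^{2}}{2} = -3 + \frac{\left(2 h\right)^{2}}{2} = -3 + \frac{4 h^{2}}{2} = -3 + 2 h^{2}$)
$w{\left(B \right)} = 7 - \frac{7 + B}{B}$ ($w{\left(B \right)} = 7 - \frac{B + 7}{B + 0} = 7 - \frac{7 + B}{B}$)
$\frac{1}{-3395 + F{\left(w{\left(I{\left(-1 \right)} \right)} \right)}} = \frac{1}{-3395 + 24} = \frac{1}{-3371} = - \frac{1}{3371}$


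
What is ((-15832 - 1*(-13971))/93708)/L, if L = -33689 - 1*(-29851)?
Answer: 1861/359651304 ≈ 5.1745e-6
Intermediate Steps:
L = -3838 (L = -33689 + 29851 = -3838)
((-15832 - 1*(-13971))/93708)/L = ((-15832 - 1*(-13971))/93708)/(-3838) = ((-15832 + 13971)*(1/93708))*(-1/3838) = -1861*1/93708*(-1/3838) = -1861/93708*(-1/3838) = 1861/359651304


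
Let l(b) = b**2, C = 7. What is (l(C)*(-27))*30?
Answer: -39690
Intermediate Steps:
(l(C)*(-27))*30 = (7**2*(-27))*30 = (49*(-27))*30 = -1323*30 = -39690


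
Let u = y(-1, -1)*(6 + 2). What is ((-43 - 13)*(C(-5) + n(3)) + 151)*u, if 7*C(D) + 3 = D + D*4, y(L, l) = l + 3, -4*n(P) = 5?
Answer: 7120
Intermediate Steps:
n(P) = -5/4 (n(P) = -¼*5 = -5/4)
y(L, l) = 3 + l
u = 16 (u = (3 - 1)*(6 + 2) = 2*8 = 16)
C(D) = -3/7 + 5*D/7 (C(D) = -3/7 + (D + D*4)/7 = -3/7 + (D + 4*D)/7 = -3/7 + (5*D)/7 = -3/7 + 5*D/7)
((-43 - 13)*(C(-5) + n(3)) + 151)*u = ((-43 - 13)*((-3/7 + (5/7)*(-5)) - 5/4) + 151)*16 = (-56*((-3/7 - 25/7) - 5/4) + 151)*16 = (-56*(-4 - 5/4) + 151)*16 = (-56*(-21/4) + 151)*16 = (294 + 151)*16 = 445*16 = 7120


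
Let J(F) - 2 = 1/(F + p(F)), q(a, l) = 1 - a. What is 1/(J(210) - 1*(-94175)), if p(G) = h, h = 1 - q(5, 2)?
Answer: 215/20248056 ≈ 1.0618e-5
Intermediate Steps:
h = 5 (h = 1 - (1 - 1*5) = 1 - (1 - 5) = 1 - 1*(-4) = 1 + 4 = 5)
p(G) = 5
J(F) = 2 + 1/(5 + F) (J(F) = 2 + 1/(F + 5) = 2 + 1/(5 + F))
1/(J(210) - 1*(-94175)) = 1/((11 + 2*210)/(5 + 210) - 1*(-94175)) = 1/((11 + 420)/215 + 94175) = 1/((1/215)*431 + 94175) = 1/(431/215 + 94175) = 1/(20248056/215) = 215/20248056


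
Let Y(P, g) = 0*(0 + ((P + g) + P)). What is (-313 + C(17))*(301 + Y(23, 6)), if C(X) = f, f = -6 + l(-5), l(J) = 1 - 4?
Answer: -96922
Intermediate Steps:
l(J) = -3
f = -9 (f = -6 - 3 = -9)
C(X) = -9
Y(P, g) = 0 (Y(P, g) = 0*(0 + (g + 2*P)) = 0*(g + 2*P) = 0)
(-313 + C(17))*(301 + Y(23, 6)) = (-313 - 9)*(301 + 0) = -322*301 = -96922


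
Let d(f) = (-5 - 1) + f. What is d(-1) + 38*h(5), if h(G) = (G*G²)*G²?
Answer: 118743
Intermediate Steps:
h(G) = G⁵ (h(G) = G³*G² = G⁵)
d(f) = -6 + f
d(-1) + 38*h(5) = (-6 - 1) + 38*5⁵ = -7 + 38*3125 = -7 + 118750 = 118743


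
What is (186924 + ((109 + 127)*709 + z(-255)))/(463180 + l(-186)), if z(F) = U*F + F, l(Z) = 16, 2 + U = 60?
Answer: 339203/463196 ≈ 0.73231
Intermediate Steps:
U = 58 (U = -2 + 60 = 58)
z(F) = 59*F (z(F) = 58*F + F = 59*F)
(186924 + ((109 + 127)*709 + z(-255)))/(463180 + l(-186)) = (186924 + ((109 + 127)*709 + 59*(-255)))/(463180 + 16) = (186924 + (236*709 - 15045))/463196 = (186924 + (167324 - 15045))*(1/463196) = (186924 + 152279)*(1/463196) = 339203*(1/463196) = 339203/463196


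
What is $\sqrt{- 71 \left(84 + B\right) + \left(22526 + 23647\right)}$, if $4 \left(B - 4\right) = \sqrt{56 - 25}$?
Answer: $\frac{\sqrt{159700 - 71 \sqrt{31}}}{2} \approx 199.56$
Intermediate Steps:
$B = 4 + \frac{\sqrt{31}}{4}$ ($B = 4 + \frac{\sqrt{56 - 25}}{4} = 4 + \frac{\sqrt{31}}{4} \approx 5.3919$)
$\sqrt{- 71 \left(84 + B\right) + \left(22526 + 23647\right)} = \sqrt{- 71 \left(84 + \left(4 + \frac{\sqrt{31}}{4}\right)\right) + \left(22526 + 23647\right)} = \sqrt{- 71 \left(88 + \frac{\sqrt{31}}{4}\right) + 46173} = \sqrt{\left(-6248 - \frac{71 \sqrt{31}}{4}\right) + 46173} = \sqrt{39925 - \frac{71 \sqrt{31}}{4}}$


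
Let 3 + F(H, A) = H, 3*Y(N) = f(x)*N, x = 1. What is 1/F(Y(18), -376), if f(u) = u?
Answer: ⅓ ≈ 0.33333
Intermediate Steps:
Y(N) = N/3 (Y(N) = (1*N)/3 = N/3)
F(H, A) = -3 + H
1/F(Y(18), -376) = 1/(-3 + (⅓)*18) = 1/(-3 + 6) = 1/3 = ⅓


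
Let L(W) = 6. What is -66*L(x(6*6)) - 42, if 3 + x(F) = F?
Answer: -438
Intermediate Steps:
x(F) = -3 + F
-66*L(x(6*6)) - 42 = -66*6 - 42 = -396 - 42 = -438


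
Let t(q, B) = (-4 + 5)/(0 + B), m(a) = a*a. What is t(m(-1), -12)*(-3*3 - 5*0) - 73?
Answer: -289/4 ≈ -72.250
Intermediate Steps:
m(a) = a²
t(q, B) = 1/B
t(m(-1), -12)*(-3*3 - 5*0) - 73 = (-3*3 - 5*0)/(-12) - 73 = -(-9 + 0)/12 - 73 = -1/12*(-9) - 73 = ¾ - 73 = -289/4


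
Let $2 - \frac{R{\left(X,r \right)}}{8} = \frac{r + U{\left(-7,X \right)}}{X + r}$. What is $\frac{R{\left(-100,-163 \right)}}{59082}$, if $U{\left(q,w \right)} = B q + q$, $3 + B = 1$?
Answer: $\frac{1480}{7769283} \approx 0.00019049$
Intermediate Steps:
$B = -2$ ($B = -3 + 1 = -2$)
$U{\left(q,w \right)} = - q$ ($U{\left(q,w \right)} = - 2 q + q = - q$)
$R{\left(X,r \right)} = 16 - \frac{8 \left(7 + r\right)}{X + r}$ ($R{\left(X,r \right)} = 16 - 8 \frac{r - -7}{X + r} = 16 - 8 \frac{r + 7}{X + r} = 16 - 8 \frac{7 + r}{X + r} = 16 - \frac{8 \left(7 + r\right)}{X + r}$)
$\frac{R{\left(-100,-163 \right)}}{59082} = \frac{8 \frac{1}{-100 - 163} \left(-7 - 163 + 2 \left(-100\right)\right)}{59082} = \frac{8 \left(-7 - 163 - 200\right)}{-263} \cdot \frac{1}{59082} = 8 \left(- \frac{1}{263}\right) \left(-370\right) \frac{1}{59082} = \frac{2960}{263} \cdot \frac{1}{59082} = \frac{1480}{7769283}$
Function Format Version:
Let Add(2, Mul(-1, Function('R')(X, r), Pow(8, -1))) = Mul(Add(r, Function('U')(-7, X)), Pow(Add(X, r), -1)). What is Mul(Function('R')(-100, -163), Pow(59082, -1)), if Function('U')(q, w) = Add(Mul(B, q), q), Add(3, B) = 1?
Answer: Rational(1480, 7769283) ≈ 0.00019049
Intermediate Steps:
B = -2 (B = Add(-3, 1) = -2)
Function('U')(q, w) = Mul(-1, q) (Function('U')(q, w) = Add(Mul(-2, q), q) = Mul(-1, q))
Function('R')(X, r) = Add(16, Mul(-8, Pow(Add(X, r), -1), Add(7, r))) (Function('R')(X, r) = Add(16, Mul(-8, Mul(Add(r, Mul(-1, -7)), Pow(Add(X, r), -1)))) = Add(16, Mul(-8, Mul(Add(r, 7), Pow(Add(X, r), -1)))) = Add(16, Mul(-8, Mul(Add(7, r), Pow(Add(X, r), -1)))) = Add(16, Mul(-8, Mul(Pow(Add(X, r), -1), Add(7, r)))) = Add(16, Mul(-8, Pow(Add(X, r), -1), Add(7, r))))
Mul(Function('R')(-100, -163), Pow(59082, -1)) = Mul(Mul(8, Pow(Add(-100, -163), -1), Add(-7, -163, Mul(2, -100))), Pow(59082, -1)) = Mul(Mul(8, Pow(-263, -1), Add(-7, -163, -200)), Rational(1, 59082)) = Mul(Mul(8, Rational(-1, 263), -370), Rational(1, 59082)) = Mul(Rational(2960, 263), Rational(1, 59082)) = Rational(1480, 7769283)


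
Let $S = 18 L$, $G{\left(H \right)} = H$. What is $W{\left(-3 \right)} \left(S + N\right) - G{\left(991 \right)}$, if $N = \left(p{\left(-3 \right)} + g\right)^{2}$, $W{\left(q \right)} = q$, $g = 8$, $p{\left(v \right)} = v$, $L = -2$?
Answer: $-958$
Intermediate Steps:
$N = 25$ ($N = \left(-3 + 8\right)^{2} = 5^{2} = 25$)
$S = -36$ ($S = 18 \left(-2\right) = -36$)
$W{\left(-3 \right)} \left(S + N\right) - G{\left(991 \right)} = - 3 \left(-36 + 25\right) - 991 = \left(-3\right) \left(-11\right) - 991 = 33 - 991 = -958$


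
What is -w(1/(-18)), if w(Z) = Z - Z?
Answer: 0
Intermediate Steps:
w(Z) = 0
-w(1/(-18)) = -1*0 = 0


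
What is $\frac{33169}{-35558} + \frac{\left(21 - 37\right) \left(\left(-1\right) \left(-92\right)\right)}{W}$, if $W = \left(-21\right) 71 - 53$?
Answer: $\frac{141055}{6862694} \approx 0.020554$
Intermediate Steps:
$W = -1544$ ($W = -1491 - 53 = -1544$)
$\frac{33169}{-35558} + \frac{\left(21 - 37\right) \left(\left(-1\right) \left(-92\right)\right)}{W} = \frac{33169}{-35558} + \frac{\left(21 - 37\right) \left(\left(-1\right) \left(-92\right)\right)}{-1544} = 33169 \left(- \frac{1}{35558}\right) + \left(-16\right) 92 \left(- \frac{1}{1544}\right) = - \frac{33169}{35558} - - \frac{184}{193} = - \frac{33169}{35558} + \frac{184}{193} = \frac{141055}{6862694}$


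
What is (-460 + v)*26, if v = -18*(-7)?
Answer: -8684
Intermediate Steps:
v = 126
(-460 + v)*26 = (-460 + 126)*26 = -334*26 = -8684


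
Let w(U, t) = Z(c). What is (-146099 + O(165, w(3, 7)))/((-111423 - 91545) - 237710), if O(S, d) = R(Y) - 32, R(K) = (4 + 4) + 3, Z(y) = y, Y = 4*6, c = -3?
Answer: 73060/220339 ≈ 0.33158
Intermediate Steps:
Y = 24
R(K) = 11 (R(K) = 8 + 3 = 11)
w(U, t) = -3
O(S, d) = -21 (O(S, d) = 11 - 32 = -21)
(-146099 + O(165, w(3, 7)))/((-111423 - 91545) - 237710) = (-146099 - 21)/((-111423 - 91545) - 237710) = -146120/(-202968 - 237710) = -146120/(-440678) = -146120*(-1/440678) = 73060/220339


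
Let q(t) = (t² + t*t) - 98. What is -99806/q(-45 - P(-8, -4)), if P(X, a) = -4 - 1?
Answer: -49903/1551 ≈ -32.175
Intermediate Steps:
P(X, a) = -5
q(t) = -98 + 2*t² (q(t) = (t² + t²) - 98 = 2*t² - 98 = -98 + 2*t²)
-99806/q(-45 - P(-8, -4)) = -99806/(-98 + 2*(-45 - 1*(-5))²) = -99806/(-98 + 2*(-45 + 5)²) = -99806/(-98 + 2*(-40)²) = -99806/(-98 + 2*1600) = -99806/(-98 + 3200) = -99806/3102 = -99806*1/3102 = -49903/1551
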